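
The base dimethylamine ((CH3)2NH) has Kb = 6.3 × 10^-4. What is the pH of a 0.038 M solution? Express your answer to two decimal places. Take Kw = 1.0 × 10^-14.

(CH3)2NH + H2O ⇌ (CH3)2NH2+ + OH-
From the ICE table, Kb = x²/(0.038 − x) = 6.3 × 10^-4.
Here C₀/Kb ≈ 60.3, so the small-x approximation fails. Use the quadratic:
x = [−0.00063 + √(0.00063² + 9.58e-05)]/2 = 4.59 × 10^-3 M
pOH = 2.34, so pH = 14.00 − pOH = 11.66

pH = 11.66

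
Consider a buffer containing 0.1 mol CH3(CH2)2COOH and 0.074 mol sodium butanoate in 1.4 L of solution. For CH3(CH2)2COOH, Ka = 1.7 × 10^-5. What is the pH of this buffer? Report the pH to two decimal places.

pH = 4.64

pKa = −log(1.7 × 10^-5) = 4.770
pH = pKa + log([A⁻]/[HA]) = 4.770 + log(0.074/0.1)
pH = 4.770 + (-0.131) = 4.64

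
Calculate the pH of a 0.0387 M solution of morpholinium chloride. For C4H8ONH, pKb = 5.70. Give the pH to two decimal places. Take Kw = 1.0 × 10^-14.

pH = 4.86

C4H8ONH2+ is the conjugate acid of the weak base C4H8ONH.
Kb = 10^(−5.70) = 2.00 × 10^-6
Ka = Kw/Kb = 1.0×10^-14 / 2.00 × 10^-6 = 5.00 × 10^-9
From the ICE table, Ka = x²/(0.0387 − x) = 5.00 × 10^-9.
Neglecting x in the denominator: x = √(5.00 × 10^-9 × 0.0387) = 1.39 × 10^-5 M
Check: 0.036% ionized — well under 5%, approximation valid.
pH = −log(1.39 × 10^-5) = 4.86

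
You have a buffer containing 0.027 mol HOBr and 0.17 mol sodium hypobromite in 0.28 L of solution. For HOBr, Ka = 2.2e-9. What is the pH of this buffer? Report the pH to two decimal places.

pH = 9.46

pKa = −log(2.2 × 10^-9) = 8.658
Using pH = pKa + log([base]/[acid]) with [base]/[acid] = 0.17/0.027:
pH = 8.658 + (+0.799) = 9.46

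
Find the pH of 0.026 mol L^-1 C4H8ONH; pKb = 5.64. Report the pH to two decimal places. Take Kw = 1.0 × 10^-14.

C4H8ONH + H2O ⇌ C4H8ONH2+ + OH-
Kb = 10^(−5.64) = 2.29 × 10^-6
Let x = [OH-] at equilibrium. Kb = x²/(0.026 − x).
Assume x ≪ 0.026: x ≈ √(2.29 × 10^-6 × 0.026) = 2.44 × 10^-4 M
(x/C₀ = 0.94% < 5%, so the approximation holds.)
pOH = −log(2.44 × 10^-4) = 3.61; pH = 14.00 − 3.61 = 10.39

pH = 10.39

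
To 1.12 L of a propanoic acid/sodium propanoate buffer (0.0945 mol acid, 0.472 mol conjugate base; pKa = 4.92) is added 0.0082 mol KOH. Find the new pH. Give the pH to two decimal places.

pH = 5.67

After neutralization: n(CH3CH2COOH) = 0.0863 mol, n(CH3CH2COO-) = 0.48 mol.
Henderson–Hasselbalch with mole ratio 0.48/0.0863: pH = 4.92 + (+0.745)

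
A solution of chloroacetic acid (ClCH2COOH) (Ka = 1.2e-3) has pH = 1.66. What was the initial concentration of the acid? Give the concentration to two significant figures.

C₀ = 4.2 × 10^-1 M

[H+] = 10^(-1.66) = 2.19 × 10^-2 M = x
Ka = x²/(C₀ − x) ⇒ C₀ = x + x²/Ka
C₀ = 2.19 × 10^-2 + (2.19 × 10^-2)²/(1.2 × 10^-3) = 4.22 × 10^-1 M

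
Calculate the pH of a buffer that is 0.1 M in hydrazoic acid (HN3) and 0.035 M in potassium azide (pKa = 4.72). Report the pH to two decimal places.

Henderson–Hasselbalch: pH = pKa + log([N3-]/[HN3]) = 4.72 + log(0.035/0.1)
pH = 4.72 + (-0.456) = 4.26

pH = 4.26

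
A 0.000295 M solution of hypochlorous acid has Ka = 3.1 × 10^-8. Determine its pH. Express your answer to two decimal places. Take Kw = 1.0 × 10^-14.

HOCl ⇌ OCl- + H+
From the ICE table, Ka = x²/(0.000295 − x) = 3.1 × 10^-8.
Assume x ≪ 0.000295: x ≈ √(3.1 × 10^-8 × 0.000295) = 3.02 × 10^-6 M
pH = −log[H+] = −log(3.02 × 10^-6) = 5.52

pH = 5.52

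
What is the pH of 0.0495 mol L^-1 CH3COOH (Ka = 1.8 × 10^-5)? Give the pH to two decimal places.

CH3COOH ⇌ CH3COO- + H+
Ka = x²/(0.0495 − x) = 1.8 × 10^-5
Since Ka ≪ C₀, x ≈ √(Ka·C₀) = 9.44 × 10^-4 M.
(x/C₀ = 1.9% < 5%, so the approximation holds.)
pH = −log(9.44 × 10^-4) = 3.03

pH = 3.03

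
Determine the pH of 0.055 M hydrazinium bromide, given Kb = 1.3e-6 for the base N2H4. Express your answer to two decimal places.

pH = 4.69

N2H5+ is the conjugate acid of the weak base N2H4.
Ka = Kw/Kb = 1.0×10^-14 / 1.3 × 10^-6 = 7.69 × 10^-9
Ka = [H+]²/(0.055 − [H+]) = 7.69 × 10^-9
Assume [H+] ≪ 0.055: [H+] ≈ √(7.69 × 10^-9 × 0.055) = 2.06 × 10^-5 M
pH = −log(2.06 × 10^-5) = 4.69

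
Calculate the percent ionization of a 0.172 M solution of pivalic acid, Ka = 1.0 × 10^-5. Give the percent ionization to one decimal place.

0.8%

(CH3)3CCOOH ⇌ (CH3)3CCOO- + H+; let x = [H+] at equilibrium.
x ≈ √(Ka·C₀) = √(1.0 × 10^-5 × 0.172) = 1.31 × 10^-3 M
Fraction ionized = 1.31 × 10^-3 / 0.172 = 0.0076 → 0.8%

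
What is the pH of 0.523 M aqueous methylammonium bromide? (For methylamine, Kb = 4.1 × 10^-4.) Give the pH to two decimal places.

pH = 5.45

CH3NH3+ is the conjugate acid of the weak base CH3NH2.
Ka = Kw/Kb = 1.0×10^-14 / 4.1 × 10^-4 = 2.44 × 10^-11
From the ICE table, Ka = [H+]²/(0.523 − [H+]) = 2.44 × 10^-11.
Neglecting [H+] in the denominator: [H+] = √(2.44 × 10^-11 × 0.523) = 3.57 × 10^-6 M
pH = −log(3.57 × 10^-6) = 5.45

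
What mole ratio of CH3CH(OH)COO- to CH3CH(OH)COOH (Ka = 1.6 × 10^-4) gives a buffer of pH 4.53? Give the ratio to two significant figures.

pKa = -log(1.6 × 10^-4) = 3.796
pH = pKa + log(r) ⇒ log(r) = 4.53 − 3.796 = +0.734
r = [CH3CH(OH)COO-]/[CH3CH(OH)COOH] = 10^(+0.734) = 5.42

ratio = 5.4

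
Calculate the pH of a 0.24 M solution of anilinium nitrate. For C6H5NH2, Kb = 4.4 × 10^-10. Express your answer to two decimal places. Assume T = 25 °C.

C6H5NH3+ is the conjugate acid of the weak base C6H5NH2.
Ka = Kw/Kb = 1.0×10^-14 / 4.4 × 10^-10 = 2.27 × 10^-5
Ka = [H+]²/(0.24 − [H+]) = 2.27 × 10^-5
Assume [H+] ≪ 0.24: [H+] ≈ √(2.27 × 10^-5 × 0.24) = 2.33 × 10^-3 M
Check: 0.97% ionized — well under 5%, approximation valid.
pH = −log[H+] = −log(2.33 × 10^-3) = 2.63

pH = 2.63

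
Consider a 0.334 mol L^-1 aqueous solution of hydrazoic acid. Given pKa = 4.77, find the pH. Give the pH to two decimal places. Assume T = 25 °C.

HN3 ⇌ N3- + H+
Ka = 10^(−4.77) = 1.70 × 10^-5
Ka = [H+]²/(0.334 − [H+]) = 1.70 × 10^-5
Since Ka ≪ C₀, [H+] ≈ √(Ka·C₀) = 2.38 × 10^-3 M.
pH = −log(2.38 × 10^-3) = 2.62

pH = 2.62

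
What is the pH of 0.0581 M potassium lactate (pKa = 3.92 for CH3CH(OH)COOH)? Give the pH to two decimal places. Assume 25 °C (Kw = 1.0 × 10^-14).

CH3CH(OH)COO- is the conjugate base of the weak acid CH3CH(OH)COOH.
Ka = 10^(−3.92) = 1.20 × 10^-4
Kb = Kw/Ka = 1.0×10^-14 / 1.20 × 10^-4 = 8.33 × 10^-11
Kb = [OH-]²/(0.0581 − [OH-]) = 8.33 × 10^-11
Since Kb ≪ C₀, [OH-] ≈ √(Kb·C₀) = 2.20 × 10^-6 M.
pOH = −log(2.20 × 10^-6) = 5.66; pH = 14.00 − 5.66 = 8.34

pH = 8.34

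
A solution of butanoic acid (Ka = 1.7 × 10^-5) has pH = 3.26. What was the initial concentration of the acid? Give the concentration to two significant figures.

C₀ = 1.8 × 10^-2 M

[H+] = 10^(-3.26) = 5.50 × 10^-4 M = x
Ka = x²/(C₀ − x) ⇒ C₀ = x + x²/Ka
C₀ = 5.50 × 10^-4 + (5.50 × 10^-4)²/(1.7 × 10^-5) = 1.83 × 10^-2 M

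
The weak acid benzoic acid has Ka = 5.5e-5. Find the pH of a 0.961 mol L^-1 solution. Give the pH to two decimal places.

C6H5COOH ⇌ C6H5COO- + H+
Ka = [H+]²/(0.961 − [H+]) = 5.5 × 10^-5
Since Ka ≪ C₀, [H+] ≈ √(Ka·C₀) = 7.27 × 10^-3 M.
pH = −log[H+] = −log(7.27 × 10^-3) = 2.14

pH = 2.14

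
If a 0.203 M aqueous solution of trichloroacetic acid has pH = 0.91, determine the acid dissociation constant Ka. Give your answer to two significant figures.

[H+] = 10^(-0.91) = 1.23 × 10^-1 M
At equilibrium [HA] = 0.203 − 1.23 × 10^-1 = 8.00 × 10^-2 M
Ka = [H+][A-]/[HA] = (1.23 × 10^-1)² / 8.00 × 10^-2 = 1.9 × 10^-1

Ka = 1.9 × 10^-1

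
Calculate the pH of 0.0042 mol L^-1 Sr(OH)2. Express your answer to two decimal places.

Sr(OH)2 is a strong base (each formula unit releases 2 OH-); [OH-] = 0.0084 M.
pOH = -log(0.0084) = 2.08
pH = 14.00 - 2.08 = 11.92

pH = 11.92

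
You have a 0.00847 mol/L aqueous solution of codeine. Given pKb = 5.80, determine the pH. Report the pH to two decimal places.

pH = 10.06

C18H21NO3 + H2O ⇌ C18H22NO3+ + OH-
Kb = 10^(−5.80) = 1.58 × 10^-6
Kb = x²/(0.00847 − x) = 1.58 × 10^-6
Assume x ≪ 0.00847: x ≈ √(1.58 × 10^-6 × 0.00847) = 1.16 × 10^-4 M
Check: 1.4% ionized — well under 5%, approximation valid.
pOH = 3.94, so pH = 14.00 − pOH = 10.06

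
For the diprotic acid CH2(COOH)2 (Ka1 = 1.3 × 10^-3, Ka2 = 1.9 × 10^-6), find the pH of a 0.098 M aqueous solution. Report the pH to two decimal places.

Since Ka1 ≫ Ka2, the first ionization dominates [H+].
Ka1 = x²/(0.098 − x) = 1.3 × 10^-3
Solving the quadratic: x = (−Ka1 + √(Ka1² + 4·Ka1·C₀))/2 = 1.07 × 10^-2 M
pH = −log(1.07 × 10^-2) = 1.97

pH = 1.97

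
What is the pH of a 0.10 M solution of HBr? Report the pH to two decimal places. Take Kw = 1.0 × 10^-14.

pH = 1.00

HBr is a strong acid and dissociates completely, so [H+] = 0.10 M.
pH = -log(0.1) = 1.00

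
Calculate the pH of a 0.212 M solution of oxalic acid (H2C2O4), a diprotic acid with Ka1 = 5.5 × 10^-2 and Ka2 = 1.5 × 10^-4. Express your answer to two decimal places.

Ka1 ≫ Ka2, so treat the first dissociation as the only significant source of H+.
Ka1 = x²/(0.212 − x) = 5.5 × 10^-2
Solving the quadratic: x = (−Ka1 + √(Ka1² + 4·Ka1·C₀))/2 = 8.39 × 10^-2 M
pH = −log(8.39 × 10^-2) = 1.08

pH = 1.08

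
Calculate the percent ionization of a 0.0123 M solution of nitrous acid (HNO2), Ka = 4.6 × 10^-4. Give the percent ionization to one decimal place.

17.6%

HNO2 ⇌ NO2- + H+; let x = [H+] at equilibrium.
Ka = x²/(C₀ − x); solving the quadratic gives x = 2.16 × 10^-3 M.
Fraction ionized = 2.16 × 10^-3 / 0.0123 = 0.1756 → 17.6%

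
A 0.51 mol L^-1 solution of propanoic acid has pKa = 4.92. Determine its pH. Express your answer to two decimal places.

CH3CH2COOH ⇌ CH3CH2COO- + H+
Ka = 10^(−4.92) = 1.20 × 10^-5
Let x = [H+] at equilibrium. Ka = x²/(0.51 − x).
Neglecting x in the denominator: x = √(1.20 × 10^-5 × 0.51) = 2.47 × 10^-3 M
Check: 0.49% ionized — well under 5%, approximation valid.
pH = −log[H+] = −log(2.47 × 10^-3) = 2.61

pH = 2.61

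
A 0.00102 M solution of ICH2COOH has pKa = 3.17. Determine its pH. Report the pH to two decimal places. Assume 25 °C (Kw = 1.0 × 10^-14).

pH = 3.25

ICH2COOH ⇌ ICH2COO- + H+
Ka = 10^(−3.17) = 6.76 × 10^-4
Ka = [H+]²/(0.00102 − [H+]) = 6.76 × 10^-4
Here C₀/Ka ≈ 1.51, so the small-[H+] approximation fails. Use the quadratic:
[H+] = [−0.000676 + √(0.000676² + 2.76e-06)]/2 = 5.59 × 10^-4 M
pH = −log(5.59 × 10^-4) = 3.25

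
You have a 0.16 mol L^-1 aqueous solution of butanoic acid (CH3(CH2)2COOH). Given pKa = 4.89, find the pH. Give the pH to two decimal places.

CH3(CH2)2COOH ⇌ CH3(CH2)2COO- + H+
Ka = 10^(−4.89) = 1.29 × 10^-5
From the ICE table, Ka = [H+]²/(0.16 − [H+]) = 1.29 × 10^-5.
Neglecting [H+] in the denominator: [H+] = √(1.29 × 10^-5 × 0.16) = 1.44 × 10^-3 M
Check: 0.9% ionized — well under 5%, approximation valid.
pH = −log[H+] = −log(1.44 × 10^-3) = 2.84

pH = 2.84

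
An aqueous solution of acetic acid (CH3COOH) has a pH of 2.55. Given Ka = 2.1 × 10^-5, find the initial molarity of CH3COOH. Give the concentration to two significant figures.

C₀ = 3.8 × 10^-1 M

[H+] = 10^(-2.55) = 2.82 × 10^-3 M = x
Ka = x²/(C₀ − x) ⇒ C₀ = x + x²/Ka
C₀ = 2.82 × 10^-3 + (2.82 × 10^-3)²/(2.1 × 10^-5) = 3.82 × 10^-1 M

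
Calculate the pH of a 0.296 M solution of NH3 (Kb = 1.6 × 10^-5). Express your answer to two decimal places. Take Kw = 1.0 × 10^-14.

NH3 + H2O ⇌ NH4+ + OH-
Let x = [OH-] at equilibrium. Kb = x²/(0.296 − x).
Neglecting x in the denominator: x = √(1.6 × 10^-5 × 0.296) = 2.18 × 10^-3 M
pOH = −log(2.18 × 10^-3) = 2.66; pH = 14.00 − 2.66 = 11.34

pH = 11.34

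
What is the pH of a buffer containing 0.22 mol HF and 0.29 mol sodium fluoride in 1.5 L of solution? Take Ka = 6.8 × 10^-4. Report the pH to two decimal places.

pKa = −log(6.8 × 10^-4) = 3.167
Using pH = pKa + log([base]/[acid]) with [base]/[acid] = 0.29/0.22:
pH = 3.167 + (+0.120) = 3.29

pH = 3.29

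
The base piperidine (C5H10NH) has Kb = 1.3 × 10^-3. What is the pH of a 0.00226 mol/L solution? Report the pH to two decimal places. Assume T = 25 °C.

C5H10NH + H2O ⇌ C5H10NH2+ + OH-
Let x = [OH-] at equilibrium. Kb = x²/(0.00226 − x).
Here C₀/Kb ≈ 1.74, so the small-x approximation fails. Use the quadratic:
x = [−0.0013 + √(0.0013² + 1.18e-05)]/2 = 1.18 × 10^-3 M
pOH = −log(1.18 × 10^-3) = 2.93; pH = 14.00 − 2.93 = 11.07

pH = 11.07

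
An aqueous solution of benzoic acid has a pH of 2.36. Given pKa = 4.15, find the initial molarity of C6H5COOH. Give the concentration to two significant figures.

C₀ = 2.7 × 10^-1 M

[H+] = 10^(-2.36) = 4.37 × 10^-3 M = x
Ka = 10^(−4.15) = 7.08 × 10^-5
Ka = x²/(C₀ − x) ⇒ C₀ = x + x²/Ka
C₀ = 4.37 × 10^-3 + (4.37 × 10^-3)²/(7.08 × 10^-5) = 2.74 × 10^-1 M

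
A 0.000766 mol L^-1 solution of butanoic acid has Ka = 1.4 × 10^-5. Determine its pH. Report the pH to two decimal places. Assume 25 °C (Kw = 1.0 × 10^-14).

CH3(CH2)2COOH ⇌ CH3(CH2)2COO- + H+
Ka = [H+]²/(0.000766 − [H+]) = 1.4 × 10^-5
Here C₀/Ka ≈ 54.7, so the small-[H+] approximation fails. Use the quadratic:
[H+] = [−1.4e-05 + √(1.4e-05² + 4.29e-08)]/2 = 9.68 × 10^-5 M
pH = −log[H+] = −log(9.68 × 10^-5) = 4.01

pH = 4.01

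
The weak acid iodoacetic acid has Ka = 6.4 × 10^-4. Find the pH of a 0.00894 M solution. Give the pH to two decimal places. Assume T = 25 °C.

ICH2COOH ⇌ ICH2COO- + H+
From the ICE table, Ka = x²/(0.00894 − x) = 6.4 × 10^-4.
The 5% rule fails; solving x² + Ka·x − Ka·C₀ = 0 exactly:
x = (−Ka + √(Ka² + 4·Ka·C₀))/2 = 2.09 × 10^-3 M
pH = −log[H+] = −log(2.09 × 10^-3) = 2.68

pH = 2.68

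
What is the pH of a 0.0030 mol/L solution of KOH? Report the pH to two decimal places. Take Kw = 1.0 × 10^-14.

KOH is a strong base; [OH-] = 0.003 M.
pOH = -log(0.003) = 2.52
pH = 14.00 - 2.52 = 11.48

pH = 11.48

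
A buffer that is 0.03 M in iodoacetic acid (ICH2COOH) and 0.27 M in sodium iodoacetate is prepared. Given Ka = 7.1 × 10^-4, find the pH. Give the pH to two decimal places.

pKa = −log(7.1 × 10^-4) = 3.149
Henderson–Hasselbalch: pH = pKa + log([ICH2COO-]/[ICH2COOH]) = 3.149 + log(0.27/0.03)
pH = 3.149 + (+0.954) = 4.10

pH = 4.10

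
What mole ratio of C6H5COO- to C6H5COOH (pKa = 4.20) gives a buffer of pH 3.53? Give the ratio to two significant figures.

ratio = 0.21

pH = pKa + log(r) ⇒ log(r) = 3.53 − 4.20 = -0.67
r = [C6H5COO-]/[C6H5COOH] = 10^(-0.67) = 0.214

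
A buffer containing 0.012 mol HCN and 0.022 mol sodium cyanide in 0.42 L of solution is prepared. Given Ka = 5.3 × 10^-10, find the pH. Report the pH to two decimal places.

pH = 9.54

pKa = −log(5.3 × 10^-10) = 9.276
pH = pKa + log([A⁻]/[HA]) = 9.276 + log(0.022/0.012)
pH = 9.276 + (+0.263) = 9.54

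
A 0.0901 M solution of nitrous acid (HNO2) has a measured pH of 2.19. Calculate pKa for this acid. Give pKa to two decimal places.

pKa = 3.30

[H+] = 10^(-2.19) = 6.46 × 10^-3 M
At equilibrium [HA] = 0.0901 − 6.46 × 10^-3 = 8.36 × 10^-2 M
Ka = [H+][A-]/[HA] = (6.46 × 10^-3)² / 8.36 × 10^-2 = 4.99 × 10^-4
pKa = -log(4.99 × 10^-4) = 3.30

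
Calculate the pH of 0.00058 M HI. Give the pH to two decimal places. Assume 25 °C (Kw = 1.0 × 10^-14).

pH = 3.24

HI is a strong acid and dissociates completely, so [H+] = 0.00058 M.
pH = -log(0.00058) = 3.24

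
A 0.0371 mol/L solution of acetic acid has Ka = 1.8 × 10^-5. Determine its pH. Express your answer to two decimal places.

CH3COOH ⇌ CH3COO- + H+
Ka = [H+]²/(0.0371 − [H+]) = 1.8 × 10^-5
Assume [H+] ≪ 0.0371: [H+] ≈ √(1.8 × 10^-5 × 0.0371) = 8.17 × 10^-4 M
pH = −log[H+] = −log(8.17 × 10^-4) = 3.09

pH = 3.09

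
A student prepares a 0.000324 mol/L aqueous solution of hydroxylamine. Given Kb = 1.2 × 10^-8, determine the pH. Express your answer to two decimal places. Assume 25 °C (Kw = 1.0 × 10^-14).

NH2OH + H2O ⇌ NH3OH+ + OH-
From the ICE table, Kb = [OH-]²/(0.000324 − [OH-]) = 1.2 × 10^-8.
Neglecting [OH-] in the denominator: [OH-] = √(1.2 × 10^-8 × 0.000324) = 1.97 × 10^-6 M
pOH = −log(1.97 × 10^-6) = 5.71; pH = 14.00 − 5.71 = 8.29

pH = 8.29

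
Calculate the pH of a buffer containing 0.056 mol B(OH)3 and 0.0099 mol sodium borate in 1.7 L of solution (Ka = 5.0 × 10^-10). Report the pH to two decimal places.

pKa = −log(5.0 × 10^-10) = 9.301
pH = pKa + log([A⁻]/[HA]) = 9.301 + log(0.0099/0.056)
pH = 9.301 + (-0.753) = 8.55

pH = 8.55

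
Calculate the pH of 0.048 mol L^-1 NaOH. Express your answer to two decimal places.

NaOH is a strong base; [OH-] = 0.048 M.
pOH = -log(0.048) = 1.32
pH = 14.00 - 1.32 = 12.68

pH = 12.68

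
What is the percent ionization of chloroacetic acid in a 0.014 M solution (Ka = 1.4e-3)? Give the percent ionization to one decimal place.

27.0%

ClCH2COOH ⇌ ClCH2COO- + H+; let x = [H+] at equilibrium.
Solve x² + 0.0014x − 1.96e-05 = 0 → x = 3.78 × 10^-3 M
% ionization = x/C₀ × 100% = 3.78 × 10^-3/0.014 × 100% = 27.0%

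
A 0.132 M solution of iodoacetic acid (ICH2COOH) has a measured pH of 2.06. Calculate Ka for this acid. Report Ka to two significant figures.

Ka = 6.2 × 10^-4

[H+] = 10^(-2.06) = 8.71 × 10^-3 M
At equilibrium [HA] = 0.132 − 8.71 × 10^-3 = 1.23 × 10^-1 M
Ka = [H+][A-]/[HA] = (8.71 × 10^-3)² / 1.23 × 10^-1 = 6.2 × 10^-4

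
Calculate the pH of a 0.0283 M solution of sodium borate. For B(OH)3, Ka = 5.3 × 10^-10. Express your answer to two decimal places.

B(OH)4- is the conjugate base of the weak acid B(OH)3.
Kb = Kw/Ka = 1.0×10^-14 / 5.3 × 10^-10 = 1.89 × 10^-5
From the ICE table, Kb = x²/(0.0283 − x) = 1.89 × 10^-5.
Neglecting x in the denominator: x = √(1.89 × 10^-5 × 0.0283) = 7.31 × 10^-4 M
pOH = −log(7.31 × 10^-4) = 3.14; pH = 14.00 − 3.14 = 10.86

pH = 10.86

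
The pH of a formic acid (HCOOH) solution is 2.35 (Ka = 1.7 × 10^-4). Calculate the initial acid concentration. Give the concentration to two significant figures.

[H+] = 10^(-2.35) = 4.47 × 10^-3 M = x
Ka = x²/(C₀ − x) ⇒ C₀ = x + x²/Ka
C₀ = 4.47 × 10^-3 + (4.47 × 10^-3)²/(1.7 × 10^-4) = 1.22 × 10^-1 M

C₀ = 1.2 × 10^-1 M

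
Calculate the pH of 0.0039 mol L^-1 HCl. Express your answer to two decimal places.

HCl is a strong acid and dissociates completely, so [H+] = 0.0039 M.
pH = -log(0.0039) = 2.41

pH = 2.41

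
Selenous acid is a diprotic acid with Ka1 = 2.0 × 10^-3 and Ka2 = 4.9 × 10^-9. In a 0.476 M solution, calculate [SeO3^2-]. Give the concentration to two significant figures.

4.9 × 10^-9 M

First ionization gives [H+] ≈ [HSeO3-] = 2.99 × 10^-2 M.
Second step: Ka2 = [H+][SeO3^2-]/[HSeO3-] ≈ [SeO3^2-] (since [H+] ≈ [HSeO3-]).
So [SeO3^2-] ≈ Ka2.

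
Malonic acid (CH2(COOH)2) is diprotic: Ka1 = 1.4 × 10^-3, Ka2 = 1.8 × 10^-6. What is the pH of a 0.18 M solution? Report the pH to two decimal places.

Ka1 ≫ Ka2, so treat the first dissociation as the only significant source of H+.
Ka1 = x²/(0.18 − x) = 1.4 × 10^-3
Solving the quadratic: x = (−Ka1 + √(Ka1² + 4·Ka1·C₀))/2 = 1.52 × 10^-2 M
pH = −log(1.52 × 10^-2) = 1.82

pH = 1.82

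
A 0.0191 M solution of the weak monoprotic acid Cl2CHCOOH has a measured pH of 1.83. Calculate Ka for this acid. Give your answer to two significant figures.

[H+] = 10^(-1.83) = 1.48 × 10^-2 M
At equilibrium [HA] = 0.0191 − 1.48 × 10^-2 = 4.30 × 10^-3 M
Ka = [H+][A-]/[HA] = (1.48 × 10^-2)² / 4.30 × 10^-3 = 5.1 × 10^-2

Ka = 5.1 × 10^-2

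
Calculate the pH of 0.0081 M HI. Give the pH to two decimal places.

HI is a strong acid and dissociates completely, so [H+] = 0.0081 M.
pH = -log(0.0081) = 2.09

pH = 2.09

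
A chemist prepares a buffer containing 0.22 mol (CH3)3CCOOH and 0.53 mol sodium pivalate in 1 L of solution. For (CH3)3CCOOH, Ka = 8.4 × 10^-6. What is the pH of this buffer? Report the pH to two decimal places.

pKa = −log(8.4 × 10^-6) = 5.076
pH = pKa + log([A⁻]/[HA]) = 5.076 + log(0.53/0.22)
pH = 5.076 + (+0.382) = 5.46

pH = 5.46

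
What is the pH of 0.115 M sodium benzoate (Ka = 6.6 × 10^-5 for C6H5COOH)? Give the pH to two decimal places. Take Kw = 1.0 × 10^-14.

C6H5COO- is the conjugate base of the weak acid C6H5COOH.
Kb = Kw/Ka = 1.0×10^-14 / 6.6 × 10^-5 = 1.52 × 10^-10
From the ICE table, Kb = [OH-]²/(0.115 − [OH-]) = 1.52 × 10^-10.
Assume [OH-] ≪ 0.115: [OH-] ≈ √(1.52 × 10^-10 × 0.115) = 4.18 × 10^-6 M
pOH = 5.38, so pH = 14.00 − pOH = 8.62

pH = 8.62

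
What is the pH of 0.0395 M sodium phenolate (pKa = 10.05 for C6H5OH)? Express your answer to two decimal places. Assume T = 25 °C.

C6H5O- is the conjugate base of the weak acid C6H5OH.
Ka = 10^(−10.05) = 8.91 × 10^-11
Kb = Kw/Ka = 1.0×10^-14 / 8.91 × 10^-11 = 1.12 × 10^-4
Kb = [OH-]²/(0.0395 − [OH-]) = 1.12 × 10^-4
The 5% rule fails; solving [OH-]² + Kb·[OH-] − Kb·C₀ = 0 exactly:
[OH-] = [−0.000112 + √(0.000112² + 1.77e-05)]/2 = 2.05 × 10^-3 M
pOH = −log(2.05 × 10^-3) = 2.69; pH = 14.00 − 2.69 = 11.31

pH = 11.31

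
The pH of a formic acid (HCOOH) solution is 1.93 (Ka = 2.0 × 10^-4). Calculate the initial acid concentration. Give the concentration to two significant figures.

[H+] = 10^(-1.93) = 1.17 × 10^-2 M = x
Ka = x²/(C₀ − x) ⇒ C₀ = x + x²/Ka
C₀ = 1.17 × 10^-2 + (1.17 × 10^-2)²/(2.0 × 10^-4) = 6.96 × 10^-1 M

C₀ = 7.0 × 10^-1 M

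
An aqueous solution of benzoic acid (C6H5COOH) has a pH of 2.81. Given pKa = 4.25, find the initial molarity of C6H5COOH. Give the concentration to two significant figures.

[H+] = 10^(-2.81) = 1.55 × 10^-3 M = x
Ka = 10^(−4.25) = 5.62 × 10^-5
Ka = x²/(C₀ − x) ⇒ C₀ = x + x²/Ka
C₀ = 1.55 × 10^-3 + (1.55 × 10^-3)²/(5.62 × 10^-5) = 4.43 × 10^-2 M

C₀ = 4.4 × 10^-2 M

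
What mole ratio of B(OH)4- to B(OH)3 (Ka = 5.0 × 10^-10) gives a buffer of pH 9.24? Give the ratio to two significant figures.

ratio = 0.87

pKa = -log(5.0 × 10^-10) = 9.301
pH = pKa + log(r) ⇒ log(r) = 9.24 − 9.301 = -0.061
r = [B(OH)4-]/[B(OH)3] = 10^(-0.061) = 0.869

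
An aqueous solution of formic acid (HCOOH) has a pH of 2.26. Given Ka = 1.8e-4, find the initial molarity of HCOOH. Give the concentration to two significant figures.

C₀ = 1.7 × 10^-1 M

[H+] = 10^(-2.26) = 5.50 × 10^-3 M = x
Ka = x²/(C₀ − x) ⇒ C₀ = x + x²/Ka
C₀ = 5.50 × 10^-3 + (5.50 × 10^-3)²/(1.8 × 10^-4) = 1.74 × 10^-1 M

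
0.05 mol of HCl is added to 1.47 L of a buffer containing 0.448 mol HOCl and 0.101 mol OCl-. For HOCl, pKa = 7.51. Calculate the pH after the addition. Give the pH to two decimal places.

pH = 6.52

After neutralization: n(HOCl) = 0.498 mol, n(OCl-) = 0.051 mol.
pH = pKa + log(n_OCl-/n_HOCl) = 7.51 + log(0.051/0.498) = 7.51 + (-0.990)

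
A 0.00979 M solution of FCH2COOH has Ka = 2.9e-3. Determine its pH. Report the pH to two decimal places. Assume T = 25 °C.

FCH2COOH ⇌ FCH2COO- + H+
Ka = x²/(0.00979 − x) = 2.9 × 10^-3
The 5% rule fails; solving x² + Ka·x − Ka·C₀ = 0 exactly:
x = (−Ka + √(Ka² + 4·Ka·C₀))/2 = 4.07 × 10^-3 M
pH = −log[H+] = −log(4.07 × 10^-3) = 2.39

pH = 2.39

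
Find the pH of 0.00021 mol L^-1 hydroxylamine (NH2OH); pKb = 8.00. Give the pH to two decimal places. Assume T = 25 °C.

NH2OH + H2O ⇌ NH3OH+ + OH-
Kb = 10^(−8.00) = 1.00 × 10^-8
Kb = [OH-]²/(0.00021 − [OH-]) = 1.00 × 10^-8
Neglecting [OH-] in the denominator: [OH-] = √(1.00 × 10^-8 × 0.00021) = 1.45 × 10^-6 M
pOH = 5.84, so pH = 14.00 − pOH = 8.16

pH = 8.16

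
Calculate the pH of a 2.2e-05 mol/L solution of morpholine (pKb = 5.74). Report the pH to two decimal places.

C4H8ONH + H2O ⇌ C4H8ONH2+ + OH-
Kb = 10^(−5.74) = 1.82 × 10^-6
From the ICE table, Kb = x²/(2.2e-05 − x) = 1.82 × 10^-6.
x is not negligible relative to C₀; solve x² + 1.82e-06·x − 4e-11 = 0.
x = (−Kb + √(Kb² + 4·Kb·C₀))/2 = 5.48 × 10^-6 M
pOH = 5.26, so pH = 14.00 − pOH = 8.74

pH = 8.74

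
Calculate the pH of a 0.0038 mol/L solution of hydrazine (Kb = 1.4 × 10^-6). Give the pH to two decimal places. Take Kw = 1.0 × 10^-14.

pH = 9.86

N2H4 + H2O ⇌ N2H5+ + OH-
Kb = [OH-]²/(0.0038 − [OH-]) = 1.4 × 10^-6
Assume [OH-] ≪ 0.0038: [OH-] ≈ √(1.4 × 10^-6 × 0.0038) = 7.29 × 10^-5 M
([OH-]/C₀ = 1.9% < 5%, so the approximation holds.)
pOH = 4.14, so pH = 14.00 − pOH = 9.86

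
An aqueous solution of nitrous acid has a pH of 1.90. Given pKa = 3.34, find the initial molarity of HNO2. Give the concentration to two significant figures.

[H+] = 10^(-1.90) = 1.26 × 10^-2 M = x
Ka = 10^(−3.34) = 4.57 × 10^-4
Ka = x²/(C₀ − x) ⇒ C₀ = x + x²/Ka
C₀ = 1.26 × 10^-2 + (1.26 × 10^-2)²/(4.57 × 10^-4) = 3.60 × 10^-1 M

C₀ = 3.6 × 10^-1 M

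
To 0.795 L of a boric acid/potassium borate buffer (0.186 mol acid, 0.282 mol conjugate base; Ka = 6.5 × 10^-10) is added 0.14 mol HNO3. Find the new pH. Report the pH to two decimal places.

pH = 8.83

Added H+ converts B(OH)4- to B(OH)3: B(OH)3 → 0.326 mol, B(OH)4- → 0.142 mol.
pKa = −log(6.5 × 10^-10) = 9.187
pH = pKa + log([A⁻]/[HA]) = 9.187 + log(0.142/0.326) = 9.187 -0.361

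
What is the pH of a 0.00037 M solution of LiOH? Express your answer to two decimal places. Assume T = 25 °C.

pH = 10.57

LiOH is a strong base; [OH-] = 0.00037 M.
pOH = -log(0.00037) = 3.43
pH = 14.00 - 3.43 = 10.57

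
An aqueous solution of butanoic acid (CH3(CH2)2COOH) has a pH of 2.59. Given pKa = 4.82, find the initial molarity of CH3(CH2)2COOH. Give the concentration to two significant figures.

C₀ = 4.4 × 10^-1 M

[H+] = 10^(-2.59) = 2.57 × 10^-3 M = x
Ka = 10^(−4.82) = 1.51 × 10^-5
Ka = x²/(C₀ − x) ⇒ C₀ = x + x²/Ka
C₀ = 2.57 × 10^-3 + (2.57 × 10^-3)²/(1.51 × 10^-5) = 4.40 × 10^-1 M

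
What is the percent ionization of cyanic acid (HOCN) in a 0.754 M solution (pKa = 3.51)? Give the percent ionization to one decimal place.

HOCN ⇌ OCN- + H+; let x = [H+] at equilibrium.
Ka = 10^(−3.51) = 3.09 × 10^-4
x ≈ √(Ka·C₀) = √(3.09 × 10^-4 × 0.754) = 1.53 × 10^-2 M
% ionization = x/C₀ × 100% = 1.53 × 10^-2/0.754 × 100% = 2.0%

2.0%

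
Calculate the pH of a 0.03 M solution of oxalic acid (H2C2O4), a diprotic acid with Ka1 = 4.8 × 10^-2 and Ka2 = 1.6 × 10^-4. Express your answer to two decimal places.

pH = 1.68

Ka1 ≫ Ka2, so treat the first dissociation as the only significant source of H+.
Ka1 = x²/(0.03 − x) = 4.8 × 10^-2
Solving the quadratic: x = (−Ka1 + √(Ka1² + 4·Ka1·C₀))/2 = 2.09 × 10^-2 M
pH = −log(2.09 × 10^-2) = 1.68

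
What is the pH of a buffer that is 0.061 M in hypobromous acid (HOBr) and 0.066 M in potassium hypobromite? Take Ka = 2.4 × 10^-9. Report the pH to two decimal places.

pH = 8.65

pKa = −log(2.4 × 10^-9) = 8.620
Henderson–Hasselbalch: pH = pKa + log([OBr-]/[HOBr]) = 8.620 + log(0.066/0.061)
pH = 8.620 + (+0.034) = 8.65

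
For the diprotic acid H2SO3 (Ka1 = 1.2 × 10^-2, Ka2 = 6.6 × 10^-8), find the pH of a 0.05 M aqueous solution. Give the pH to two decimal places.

Since Ka1 ≫ Ka2, the first ionization dominates [H+].
Ka1 = x²/(0.05 − x) = 1.2 × 10^-2
Solving the quadratic: x = (−Ka1 + √(Ka1² + 4·Ka1·C₀))/2 = 1.92 × 10^-2 M
pH = −log(1.92 × 10^-2) = 1.72

pH = 1.72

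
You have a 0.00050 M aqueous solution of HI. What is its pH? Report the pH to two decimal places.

HI is a strong acid and dissociates completely, so [H+] = 0.00050 M.
pH = -log(0.0005) = 3.30

pH = 3.30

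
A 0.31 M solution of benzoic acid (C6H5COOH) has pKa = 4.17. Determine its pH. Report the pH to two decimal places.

pH = 2.34

C6H5COOH ⇌ C6H5COO- + H+
Ka = 10^(−4.17) = 6.76 × 10^-5
From the ICE table, Ka = x²/(0.31 − x) = 6.76 × 10^-5.
Neglecting x in the denominator: x = √(6.76 × 10^-5 × 0.31) = 4.58 × 10^-3 M
(x/C₀ = 1.5% < 5%, so the approximation holds.)
pH = −log(4.58 × 10^-3) = 2.34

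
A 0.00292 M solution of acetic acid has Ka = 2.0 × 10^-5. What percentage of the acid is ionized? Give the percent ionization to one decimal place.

7.9%

CH3COOH ⇌ CH3COO- + H+; let x = [H+] at equilibrium.
Solve x² + 2e-05x − 5.84e-08 = 0 → x = 2.32 × 10^-4 M
Fraction ionized = 2.32 × 10^-4 / 0.00292 = 0.0795 → 7.9%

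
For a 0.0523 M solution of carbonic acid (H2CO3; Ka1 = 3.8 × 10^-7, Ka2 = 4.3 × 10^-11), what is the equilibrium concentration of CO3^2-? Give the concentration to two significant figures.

First ionization gives [H+] ≈ [HCO3-] = 1.41 × 10^-4 M.
Second step: Ka2 = [H+][CO3^2-]/[HCO3-] ≈ [CO3^2-] (since [H+] ≈ [HCO3-]).
So [CO3^2-] ≈ Ka2.

4.3 × 10^-11 M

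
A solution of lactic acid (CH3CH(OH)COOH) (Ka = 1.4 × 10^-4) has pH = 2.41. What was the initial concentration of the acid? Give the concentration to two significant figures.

C₀ = 1.1 × 10^-1 M

[H+] = 10^(-2.41) = 3.89 × 10^-3 M = x
Ka = x²/(C₀ − x) ⇒ C₀ = x + x²/Ka
C₀ = 3.89 × 10^-3 + (3.89 × 10^-3)²/(1.4 × 10^-4) = 1.12 × 10^-1 M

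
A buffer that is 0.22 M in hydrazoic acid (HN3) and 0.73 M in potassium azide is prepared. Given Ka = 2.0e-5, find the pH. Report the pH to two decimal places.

pH = 5.22

pKa = −log(2.0 × 10^-5) = 4.699
Using pH = pKa + log([base]/[acid]) with [base]/[acid] = 0.73/0.22:
pH = 4.699 + (+0.521) = 5.22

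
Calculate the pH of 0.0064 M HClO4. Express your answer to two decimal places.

pH = 2.19

HClO4 is a strong acid and dissociates completely, so [H+] = 0.0064 M.
pH = -log(0.0064) = 2.19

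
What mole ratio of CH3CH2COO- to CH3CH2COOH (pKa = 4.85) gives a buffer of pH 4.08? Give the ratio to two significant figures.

ratio = 0.17

pH = pKa + log(r) ⇒ log(r) = 4.08 − 4.85 = -0.77
r = [CH3CH2COO-]/[CH3CH2COOH] = 10^(-0.77) = 0.17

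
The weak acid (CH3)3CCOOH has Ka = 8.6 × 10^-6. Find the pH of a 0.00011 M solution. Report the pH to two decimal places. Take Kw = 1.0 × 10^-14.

pH = 4.57

(CH3)3CCOOH ⇌ (CH3)3CCOO- + H+
From the ICE table, Ka = [H+]²/(0.00011 − [H+]) = 8.6 × 10^-6.
[H+] is not negligible relative to C₀; solve [H+]² + 8.6e-06·[H+] − 9.46e-10 = 0.
[H+] = [−8.6e-06 + √(8.6e-06² + 3.78e-09)]/2 = 2.68 × 10^-5 M
pH = −log(2.68 × 10^-5) = 4.57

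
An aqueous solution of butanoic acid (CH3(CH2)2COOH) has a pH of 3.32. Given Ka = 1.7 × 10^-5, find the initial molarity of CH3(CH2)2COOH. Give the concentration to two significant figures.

[H+] = 10^(-3.32) = 4.79 × 10^-4 M = x
Ka = x²/(C₀ − x) ⇒ C₀ = x + x²/Ka
C₀ = 4.79 × 10^-4 + (4.79 × 10^-4)²/(1.7 × 10^-5) = 1.40 × 10^-2 M

C₀ = 1.4 × 10^-2 M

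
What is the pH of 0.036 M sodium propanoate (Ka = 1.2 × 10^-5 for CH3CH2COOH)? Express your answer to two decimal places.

CH3CH2COO- is the conjugate base of the weak acid CH3CH2COOH.
Kb = Kw/Ka = 1.0×10^-14 / 1.2 × 10^-5 = 8.33 × 10^-10
From the ICE table, Kb = [OH-]²/(0.036 − [OH-]) = 8.33 × 10^-10.
Neglecting [OH-] in the denominator: [OH-] = √(8.33 × 10^-10 × 0.036) = 5.48 × 10^-6 M
([OH-]/C₀ = 0.015% < 5%, so the approximation holds.)
pOH = −log(5.48 × 10^-6) = 5.26; pH = 14.00 − 5.26 = 8.74

pH = 8.74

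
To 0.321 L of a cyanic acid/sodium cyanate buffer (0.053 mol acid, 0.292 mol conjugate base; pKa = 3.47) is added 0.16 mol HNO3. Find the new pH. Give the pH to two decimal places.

pH = 3.26

After neutralization: n(HOCN) = 0.213 mol, n(OCN-) = 0.132 mol.
Henderson–Hasselbalch with mole ratio 0.132/0.213: pH = 3.47 + (-0.208)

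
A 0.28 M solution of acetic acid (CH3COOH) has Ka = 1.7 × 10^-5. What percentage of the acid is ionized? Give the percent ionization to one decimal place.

CH3COOH ⇌ CH3COO- + H+; let x = [H+] at equilibrium.
x ≈ √(Ka·C₀) = √(1.7 × 10^-5 × 0.28) = 2.18 × 10^-3 M
Fraction ionized = 2.18 × 10^-3 / 0.28 = 0.0078 → 0.8%

0.8%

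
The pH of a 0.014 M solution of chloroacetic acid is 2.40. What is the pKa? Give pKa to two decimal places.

pKa = 2.80

[H+] = 10^(-2.40) = 3.98 × 10^-3 M
At equilibrium [HA] = 0.014 − 3.98 × 10^-3 = 1.00 × 10^-2 M
Ka = [H+][A-]/[HA] = (3.98 × 10^-3)² / 1.00 × 10^-2 = 1.58 × 10^-3
pKa = -log(1.58 × 10^-3) = 2.80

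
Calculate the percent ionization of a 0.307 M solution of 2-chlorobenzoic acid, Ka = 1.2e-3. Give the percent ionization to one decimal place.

6.1%

ClC6H4COOH ⇌ ClC6H4COO- + H+; let x = [H+] at equilibrium.
Solve x² + 0.0012x − 0.000368 = 0 → x = 1.86 × 10^-2 M
% ionization = x/C₀ × 100% = 1.86 × 10^-2/0.307 × 100% = 6.1%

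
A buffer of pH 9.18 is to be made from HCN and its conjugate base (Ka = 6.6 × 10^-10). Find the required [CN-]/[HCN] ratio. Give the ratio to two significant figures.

ratio = 1.0

pKa = -log(6.6 × 10^-10) = 9.180
pH = pKa + log(r) ⇒ log(r) = 9.18 − 9.180 = +0.000
r = [CN-]/[HCN] = 10^(+0.000) = 1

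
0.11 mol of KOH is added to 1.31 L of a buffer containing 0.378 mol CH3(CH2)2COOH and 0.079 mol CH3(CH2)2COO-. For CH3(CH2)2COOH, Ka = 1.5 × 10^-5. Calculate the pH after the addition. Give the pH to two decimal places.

pH = 4.67

OH- converts CH3(CH2)2COOH to CH3(CH2)2COO-: CH3(CH2)2COOH → 0.268 mol, CH3(CH2)2COO- → 0.189 mol.
pKa = −log(1.5 × 10^-5) = 4.824
pH = pKa + log(n_CH3(CH2)2COO-/n_CH3(CH2)2COOH) = 4.824 + log(0.189/0.268) = 4.824 + (-0.152)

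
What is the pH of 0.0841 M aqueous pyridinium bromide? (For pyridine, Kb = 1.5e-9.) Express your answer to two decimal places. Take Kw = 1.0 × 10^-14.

C5H5NH+ is the conjugate acid of the weak base C5H5N.
Ka = Kw/Kb = 1.0×10^-14 / 1.5 × 10^-9 = 6.67 × 10^-6
From the ICE table, Ka = x²/(0.0841 − x) = 6.67 × 10^-6.
Neglecting x in the denominator: x = √(6.67 × 10^-6 × 0.0841) = 7.49 × 10^-4 M
Check: 0.89% ionized — well under 5%, approximation valid.
pH = −log[H+] = −log(7.49 × 10^-4) = 3.13

pH = 3.13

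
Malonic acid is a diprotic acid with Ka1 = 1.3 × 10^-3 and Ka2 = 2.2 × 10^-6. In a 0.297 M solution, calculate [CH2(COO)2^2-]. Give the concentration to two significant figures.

2.2 × 10^-6 M

First ionization gives [H+] ≈ [CH2(COOH)COO-] = 1.90 × 10^-2 M.
Second step: Ka2 = [H+][CH2(COO)2^2-]/[CH2(COOH)COO-] ≈ [CH2(COO)2^2-] (since [H+] ≈ [CH2(COOH)COO-]).
So [CH2(COO)2^2-] ≈ Ka2.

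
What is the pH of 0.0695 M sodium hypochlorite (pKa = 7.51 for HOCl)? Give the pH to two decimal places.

pH = 10.18

OCl- is the conjugate base of the weak acid HOCl.
Ka = 10^(−7.51) = 3.09 × 10^-8
Kb = Kw/Ka = 1.0×10^-14 / 3.09 × 10^-8 = 3.24 × 10^-7
Kb = [OH-]²/(0.0695 − [OH-]) = 3.24 × 10^-7
Since Kb ≪ C₀, [OH-] ≈ √(Kb·C₀) = 1.50 × 10^-4 M.
pOH = −log(1.50 × 10^-4) = 3.82; pH = 14.00 − 3.82 = 10.18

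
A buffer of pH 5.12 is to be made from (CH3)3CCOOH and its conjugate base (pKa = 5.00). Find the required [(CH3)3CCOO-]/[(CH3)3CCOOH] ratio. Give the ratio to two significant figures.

pH = pKa + log(r) ⇒ log(r) = 5.12 − 5.00 = +0.12
r = [(CH3)3CCOO-]/[(CH3)3CCOOH] = 10^(+0.12) = 1.32

ratio = 1.3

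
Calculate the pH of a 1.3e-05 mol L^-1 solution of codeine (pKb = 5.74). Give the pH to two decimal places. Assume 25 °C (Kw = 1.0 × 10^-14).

C18H21NO3 + H2O ⇌ C18H22NO3+ + OH-
Kb = 10^(−5.74) = 1.82 × 10^-6
From the ICE table, Kb = [OH-]²/(1.3e-05 − [OH-]) = 1.82 × 10^-6.
[OH-] is not negligible relative to C₀; solve [OH-]² + 1.82e-06·[OH-] − 2.37e-11 = 0.
[OH-] = (−Kb + √(Kb² + 4·Kb·C₀))/2 = 4.04 × 10^-6 M
pOH = 5.39, so pH = 14.00 − pOH = 8.61

pH = 8.61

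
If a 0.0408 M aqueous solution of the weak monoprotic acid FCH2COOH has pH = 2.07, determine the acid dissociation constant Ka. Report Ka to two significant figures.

[H+] = 10^(-2.07) = 8.51 × 10^-3 M
At equilibrium [HA] = 0.0408 − 8.51 × 10^-3 = 3.23 × 10^-2 M
Ka = [H+][A-]/[HA] = (8.51 × 10^-3)² / 3.23 × 10^-2 = 2.2 × 10^-3

Ka = 2.2 × 10^-3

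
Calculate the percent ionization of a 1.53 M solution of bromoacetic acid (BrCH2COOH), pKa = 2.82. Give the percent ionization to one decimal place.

3.1%

BrCH2COOH ⇌ BrCH2COO- + H+; let x = [H+] at equilibrium.
Ka = 10^(−2.82) = 1.51 × 10^-3
x ≈ √(Ka·C₀) = √(1.51 × 10^-3 × 1.53) = 4.81 × 10^-2 M
% ionization = x/C₀ × 100% = 4.81 × 10^-2/1.53 × 100% = 3.1%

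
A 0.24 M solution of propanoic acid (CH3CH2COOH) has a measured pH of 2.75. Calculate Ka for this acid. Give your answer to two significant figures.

[H+] = 10^(-2.75) = 1.78 × 10^-3 M
At equilibrium [HA] = 0.24 − 1.78 × 10^-3 = 2.38 × 10^-1 M
Ka = [H+][A-]/[HA] = (1.78 × 10^-3)² / 2.38 × 10^-1 = 1.3 × 10^-5

Ka = 1.3 × 10^-5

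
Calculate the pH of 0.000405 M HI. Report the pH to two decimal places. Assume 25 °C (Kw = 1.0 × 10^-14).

HI is a strong acid and dissociates completely, so [H+] = 0.000405 M.
pH = -log(0.000405) = 3.39

pH = 3.39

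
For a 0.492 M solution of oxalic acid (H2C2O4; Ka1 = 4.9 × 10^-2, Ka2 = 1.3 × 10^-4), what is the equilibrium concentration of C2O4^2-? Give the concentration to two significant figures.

1.3 × 10^-4 M

First ionization gives [H+] ≈ [HC2O4-] = 1.33 × 10^-1 M.
Second step: Ka2 = [H+][C2O4^2-]/[HC2O4-] ≈ [C2O4^2-] (since [H+] ≈ [HC2O4-]).
So [C2O4^2-] ≈ Ka2.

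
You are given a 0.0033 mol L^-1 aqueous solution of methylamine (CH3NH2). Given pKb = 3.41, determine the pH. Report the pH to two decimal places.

pH = 10.98

CH3NH2 + H2O ⇌ CH3NH3+ + OH-
Kb = 10^(−3.41) = 3.89 × 10^-4
From the ICE table, Kb = [OH-]²/(0.0033 − [OH-]) = 3.89 × 10^-4.
[OH-] is not negligible relative to C₀; solve [OH-]² + 0.000389·[OH-] − 1.28e-06 = 0.
[OH-] = [−0.000389 + √(0.000389² + 5.13e-06)]/2 = 9.55 × 10^-4 M
pOH = −log(9.55 × 10^-4) = 3.02; pH = 14.00 − 3.02 = 10.98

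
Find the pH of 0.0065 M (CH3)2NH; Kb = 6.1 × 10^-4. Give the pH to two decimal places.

pH = 11.23

(CH3)2NH + H2O ⇌ (CH3)2NH2+ + OH-
Kb = x²/(0.0065 − x) = 6.1 × 10^-4
Here C₀/Kb ≈ 10.7, so the small-x approximation fails. Use the quadratic:
x = (−Kb + √(Kb² + 4·Kb·C₀))/2 = 1.71 × 10^-3 M
pOH = 2.77, so pH = 14.00 − pOH = 11.23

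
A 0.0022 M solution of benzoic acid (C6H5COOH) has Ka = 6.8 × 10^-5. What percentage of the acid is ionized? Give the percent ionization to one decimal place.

C6H5COOH ⇌ C6H5COO- + H+; let x = [H+] at equilibrium.
Ka = x²/(C₀ − x); solving the quadratic gives x = 3.54 × 10^-4 M.
% ionization = x/C₀ × 100% = 3.54 × 10^-4/0.0022 × 100% = 16.1%

16.1%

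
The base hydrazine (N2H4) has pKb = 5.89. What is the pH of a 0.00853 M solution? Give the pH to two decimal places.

pH = 10.02

N2H4 + H2O ⇌ N2H5+ + OH-
Kb = 10^(−5.89) = 1.29 × 10^-6
Let x = [OH-] at equilibrium. Kb = x²/(0.00853 − x).
Neglecting x in the denominator: x = √(1.29 × 10^-6 × 0.00853) = 1.05 × 10^-4 M
pOH = 3.98, so pH = 14.00 − pOH = 10.02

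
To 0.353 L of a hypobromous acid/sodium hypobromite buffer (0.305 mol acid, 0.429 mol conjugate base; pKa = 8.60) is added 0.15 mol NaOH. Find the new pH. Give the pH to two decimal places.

pH = 9.17

OH- converts HOBr to OBr-: HOBr → 0.155 mol, OBr- → 0.579 mol.
pH = pKa + log(n_OBr-/n_HOBr) = 8.60 + log(0.579/0.155) = 8.60 + (+0.572)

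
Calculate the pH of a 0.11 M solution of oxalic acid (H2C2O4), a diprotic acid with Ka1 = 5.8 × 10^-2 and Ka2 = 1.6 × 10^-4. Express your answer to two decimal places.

pH = 1.25

Ka1 ≫ Ka2, so treat the first dissociation as the only significant source of H+.
Ka1 = x²/(0.11 − x) = 5.8 × 10^-2
Solving the quadratic: x = (−Ka1 + √(Ka1² + 4·Ka1·C₀))/2 = 5.60 × 10^-2 M
pH = −log(5.60 × 10^-2) = 1.25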